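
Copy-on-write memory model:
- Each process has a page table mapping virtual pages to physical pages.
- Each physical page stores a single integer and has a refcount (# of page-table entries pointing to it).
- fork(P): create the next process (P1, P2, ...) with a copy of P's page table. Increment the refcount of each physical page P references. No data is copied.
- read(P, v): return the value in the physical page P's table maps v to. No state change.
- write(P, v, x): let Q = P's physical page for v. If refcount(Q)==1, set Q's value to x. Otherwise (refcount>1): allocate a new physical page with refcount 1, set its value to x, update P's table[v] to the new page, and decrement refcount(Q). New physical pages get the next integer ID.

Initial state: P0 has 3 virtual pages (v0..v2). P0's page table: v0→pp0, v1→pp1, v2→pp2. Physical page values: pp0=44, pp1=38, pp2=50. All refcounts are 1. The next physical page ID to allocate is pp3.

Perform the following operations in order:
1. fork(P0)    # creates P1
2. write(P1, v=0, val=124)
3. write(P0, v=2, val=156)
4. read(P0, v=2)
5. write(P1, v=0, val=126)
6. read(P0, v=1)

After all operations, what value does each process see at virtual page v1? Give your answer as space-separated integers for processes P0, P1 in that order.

Op 1: fork(P0) -> P1. 3 ppages; refcounts: pp0:2 pp1:2 pp2:2
Op 2: write(P1, v0, 124). refcount(pp0)=2>1 -> COPY to pp3. 4 ppages; refcounts: pp0:1 pp1:2 pp2:2 pp3:1
Op 3: write(P0, v2, 156). refcount(pp2)=2>1 -> COPY to pp4. 5 ppages; refcounts: pp0:1 pp1:2 pp2:1 pp3:1 pp4:1
Op 4: read(P0, v2) -> 156. No state change.
Op 5: write(P1, v0, 126). refcount(pp3)=1 -> write in place. 5 ppages; refcounts: pp0:1 pp1:2 pp2:1 pp3:1 pp4:1
Op 6: read(P0, v1) -> 38. No state change.
P0: v1 -> pp1 = 38
P1: v1 -> pp1 = 38

Answer: 38 38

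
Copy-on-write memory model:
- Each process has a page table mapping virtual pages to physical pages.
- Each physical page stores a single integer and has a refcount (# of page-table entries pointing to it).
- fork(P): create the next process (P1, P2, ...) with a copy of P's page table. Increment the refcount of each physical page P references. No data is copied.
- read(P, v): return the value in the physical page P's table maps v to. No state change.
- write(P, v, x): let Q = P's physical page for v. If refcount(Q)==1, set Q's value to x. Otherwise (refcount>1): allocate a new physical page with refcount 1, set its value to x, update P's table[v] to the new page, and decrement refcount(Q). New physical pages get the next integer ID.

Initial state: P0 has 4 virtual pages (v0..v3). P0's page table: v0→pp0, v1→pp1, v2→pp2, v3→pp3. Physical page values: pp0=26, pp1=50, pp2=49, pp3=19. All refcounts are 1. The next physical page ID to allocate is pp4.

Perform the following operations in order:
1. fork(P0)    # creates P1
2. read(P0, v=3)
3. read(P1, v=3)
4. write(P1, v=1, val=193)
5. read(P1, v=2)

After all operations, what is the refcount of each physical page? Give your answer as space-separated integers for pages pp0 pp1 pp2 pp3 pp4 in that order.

Op 1: fork(P0) -> P1. 4 ppages; refcounts: pp0:2 pp1:2 pp2:2 pp3:2
Op 2: read(P0, v3) -> 19. No state change.
Op 3: read(P1, v3) -> 19. No state change.
Op 4: write(P1, v1, 193). refcount(pp1)=2>1 -> COPY to pp4. 5 ppages; refcounts: pp0:2 pp1:1 pp2:2 pp3:2 pp4:1
Op 5: read(P1, v2) -> 49. No state change.

Answer: 2 1 2 2 1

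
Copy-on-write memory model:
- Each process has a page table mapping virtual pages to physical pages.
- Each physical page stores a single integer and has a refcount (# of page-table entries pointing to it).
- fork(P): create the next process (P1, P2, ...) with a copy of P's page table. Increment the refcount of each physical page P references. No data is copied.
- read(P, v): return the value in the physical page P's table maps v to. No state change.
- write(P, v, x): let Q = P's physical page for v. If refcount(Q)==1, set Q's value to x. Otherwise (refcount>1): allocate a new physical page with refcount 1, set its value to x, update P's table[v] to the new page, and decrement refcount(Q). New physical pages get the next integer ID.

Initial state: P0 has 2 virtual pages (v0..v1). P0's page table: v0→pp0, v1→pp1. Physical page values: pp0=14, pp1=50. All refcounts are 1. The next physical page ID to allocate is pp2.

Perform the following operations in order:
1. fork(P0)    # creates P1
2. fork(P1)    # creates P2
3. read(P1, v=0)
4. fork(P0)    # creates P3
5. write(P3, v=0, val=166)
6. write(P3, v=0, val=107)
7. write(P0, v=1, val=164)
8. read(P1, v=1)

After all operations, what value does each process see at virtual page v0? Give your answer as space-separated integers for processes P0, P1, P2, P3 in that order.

Op 1: fork(P0) -> P1. 2 ppages; refcounts: pp0:2 pp1:2
Op 2: fork(P1) -> P2. 2 ppages; refcounts: pp0:3 pp1:3
Op 3: read(P1, v0) -> 14. No state change.
Op 4: fork(P0) -> P3. 2 ppages; refcounts: pp0:4 pp1:4
Op 5: write(P3, v0, 166). refcount(pp0)=4>1 -> COPY to pp2. 3 ppages; refcounts: pp0:3 pp1:4 pp2:1
Op 6: write(P3, v0, 107). refcount(pp2)=1 -> write in place. 3 ppages; refcounts: pp0:3 pp1:4 pp2:1
Op 7: write(P0, v1, 164). refcount(pp1)=4>1 -> COPY to pp3. 4 ppages; refcounts: pp0:3 pp1:3 pp2:1 pp3:1
Op 8: read(P1, v1) -> 50. No state change.
P0: v0 -> pp0 = 14
P1: v0 -> pp0 = 14
P2: v0 -> pp0 = 14
P3: v0 -> pp2 = 107

Answer: 14 14 14 107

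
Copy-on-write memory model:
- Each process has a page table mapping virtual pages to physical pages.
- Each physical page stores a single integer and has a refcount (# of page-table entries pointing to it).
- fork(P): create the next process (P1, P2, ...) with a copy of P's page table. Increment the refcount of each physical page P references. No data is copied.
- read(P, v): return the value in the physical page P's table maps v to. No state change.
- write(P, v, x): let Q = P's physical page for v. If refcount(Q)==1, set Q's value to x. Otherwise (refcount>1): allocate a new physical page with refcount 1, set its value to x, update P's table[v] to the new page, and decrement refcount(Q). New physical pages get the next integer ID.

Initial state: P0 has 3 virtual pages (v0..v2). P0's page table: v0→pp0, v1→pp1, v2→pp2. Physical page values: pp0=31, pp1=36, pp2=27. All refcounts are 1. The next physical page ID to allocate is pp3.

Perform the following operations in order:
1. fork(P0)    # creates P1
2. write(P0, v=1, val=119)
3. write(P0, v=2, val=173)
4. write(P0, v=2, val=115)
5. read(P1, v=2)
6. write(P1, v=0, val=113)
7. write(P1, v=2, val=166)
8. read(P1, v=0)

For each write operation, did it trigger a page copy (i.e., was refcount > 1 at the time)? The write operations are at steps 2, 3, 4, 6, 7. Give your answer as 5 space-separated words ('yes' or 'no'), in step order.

Op 1: fork(P0) -> P1. 3 ppages; refcounts: pp0:2 pp1:2 pp2:2
Op 2: write(P0, v1, 119). refcount(pp1)=2>1 -> COPY to pp3. 4 ppages; refcounts: pp0:2 pp1:1 pp2:2 pp3:1
Op 3: write(P0, v2, 173). refcount(pp2)=2>1 -> COPY to pp4. 5 ppages; refcounts: pp0:2 pp1:1 pp2:1 pp3:1 pp4:1
Op 4: write(P0, v2, 115). refcount(pp4)=1 -> write in place. 5 ppages; refcounts: pp0:2 pp1:1 pp2:1 pp3:1 pp4:1
Op 5: read(P1, v2) -> 27. No state change.
Op 6: write(P1, v0, 113). refcount(pp0)=2>1 -> COPY to pp5. 6 ppages; refcounts: pp0:1 pp1:1 pp2:1 pp3:1 pp4:1 pp5:1
Op 7: write(P1, v2, 166). refcount(pp2)=1 -> write in place. 6 ppages; refcounts: pp0:1 pp1:1 pp2:1 pp3:1 pp4:1 pp5:1
Op 8: read(P1, v0) -> 113. No state change.

yes yes no yes no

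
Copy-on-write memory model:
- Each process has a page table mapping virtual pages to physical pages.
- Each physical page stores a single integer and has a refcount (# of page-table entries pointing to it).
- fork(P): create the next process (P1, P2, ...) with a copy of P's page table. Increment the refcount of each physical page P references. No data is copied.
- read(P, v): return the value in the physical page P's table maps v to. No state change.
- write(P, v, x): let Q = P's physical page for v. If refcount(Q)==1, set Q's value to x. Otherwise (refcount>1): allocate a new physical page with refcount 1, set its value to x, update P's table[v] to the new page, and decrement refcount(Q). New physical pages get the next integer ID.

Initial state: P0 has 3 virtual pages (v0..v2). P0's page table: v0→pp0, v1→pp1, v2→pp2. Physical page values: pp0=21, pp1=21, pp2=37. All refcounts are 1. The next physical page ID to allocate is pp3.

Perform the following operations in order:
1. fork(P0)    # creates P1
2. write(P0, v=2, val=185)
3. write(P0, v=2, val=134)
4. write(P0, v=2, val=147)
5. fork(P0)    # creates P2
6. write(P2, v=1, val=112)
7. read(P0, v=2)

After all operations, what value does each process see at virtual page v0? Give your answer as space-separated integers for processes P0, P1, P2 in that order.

Answer: 21 21 21

Derivation:
Op 1: fork(P0) -> P1. 3 ppages; refcounts: pp0:2 pp1:2 pp2:2
Op 2: write(P0, v2, 185). refcount(pp2)=2>1 -> COPY to pp3. 4 ppages; refcounts: pp0:2 pp1:2 pp2:1 pp3:1
Op 3: write(P0, v2, 134). refcount(pp3)=1 -> write in place. 4 ppages; refcounts: pp0:2 pp1:2 pp2:1 pp3:1
Op 4: write(P0, v2, 147). refcount(pp3)=1 -> write in place. 4 ppages; refcounts: pp0:2 pp1:2 pp2:1 pp3:1
Op 5: fork(P0) -> P2. 4 ppages; refcounts: pp0:3 pp1:3 pp2:1 pp3:2
Op 6: write(P2, v1, 112). refcount(pp1)=3>1 -> COPY to pp4. 5 ppages; refcounts: pp0:3 pp1:2 pp2:1 pp3:2 pp4:1
Op 7: read(P0, v2) -> 147. No state change.
P0: v0 -> pp0 = 21
P1: v0 -> pp0 = 21
P2: v0 -> pp0 = 21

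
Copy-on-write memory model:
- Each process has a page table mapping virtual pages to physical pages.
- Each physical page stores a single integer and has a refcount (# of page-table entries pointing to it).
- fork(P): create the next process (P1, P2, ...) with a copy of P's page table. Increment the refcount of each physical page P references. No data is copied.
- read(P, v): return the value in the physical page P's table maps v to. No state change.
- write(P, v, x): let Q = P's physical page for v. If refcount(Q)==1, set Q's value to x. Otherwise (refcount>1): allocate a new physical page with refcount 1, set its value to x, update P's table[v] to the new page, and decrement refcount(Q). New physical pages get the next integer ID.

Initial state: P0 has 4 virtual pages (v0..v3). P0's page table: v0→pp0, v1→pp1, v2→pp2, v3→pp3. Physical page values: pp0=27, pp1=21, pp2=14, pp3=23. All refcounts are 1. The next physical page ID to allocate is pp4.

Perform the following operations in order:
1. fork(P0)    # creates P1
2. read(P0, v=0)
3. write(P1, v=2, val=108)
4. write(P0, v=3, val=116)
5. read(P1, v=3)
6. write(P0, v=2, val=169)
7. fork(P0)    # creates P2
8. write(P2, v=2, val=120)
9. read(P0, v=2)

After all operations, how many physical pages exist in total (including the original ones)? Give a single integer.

Answer: 7

Derivation:
Op 1: fork(P0) -> P1. 4 ppages; refcounts: pp0:2 pp1:2 pp2:2 pp3:2
Op 2: read(P0, v0) -> 27. No state change.
Op 3: write(P1, v2, 108). refcount(pp2)=2>1 -> COPY to pp4. 5 ppages; refcounts: pp0:2 pp1:2 pp2:1 pp3:2 pp4:1
Op 4: write(P0, v3, 116). refcount(pp3)=2>1 -> COPY to pp5. 6 ppages; refcounts: pp0:2 pp1:2 pp2:1 pp3:1 pp4:1 pp5:1
Op 5: read(P1, v3) -> 23. No state change.
Op 6: write(P0, v2, 169). refcount(pp2)=1 -> write in place. 6 ppages; refcounts: pp0:2 pp1:2 pp2:1 pp3:1 pp4:1 pp5:1
Op 7: fork(P0) -> P2. 6 ppages; refcounts: pp0:3 pp1:3 pp2:2 pp3:1 pp4:1 pp5:2
Op 8: write(P2, v2, 120). refcount(pp2)=2>1 -> COPY to pp6. 7 ppages; refcounts: pp0:3 pp1:3 pp2:1 pp3:1 pp4:1 pp5:2 pp6:1
Op 9: read(P0, v2) -> 169. No state change.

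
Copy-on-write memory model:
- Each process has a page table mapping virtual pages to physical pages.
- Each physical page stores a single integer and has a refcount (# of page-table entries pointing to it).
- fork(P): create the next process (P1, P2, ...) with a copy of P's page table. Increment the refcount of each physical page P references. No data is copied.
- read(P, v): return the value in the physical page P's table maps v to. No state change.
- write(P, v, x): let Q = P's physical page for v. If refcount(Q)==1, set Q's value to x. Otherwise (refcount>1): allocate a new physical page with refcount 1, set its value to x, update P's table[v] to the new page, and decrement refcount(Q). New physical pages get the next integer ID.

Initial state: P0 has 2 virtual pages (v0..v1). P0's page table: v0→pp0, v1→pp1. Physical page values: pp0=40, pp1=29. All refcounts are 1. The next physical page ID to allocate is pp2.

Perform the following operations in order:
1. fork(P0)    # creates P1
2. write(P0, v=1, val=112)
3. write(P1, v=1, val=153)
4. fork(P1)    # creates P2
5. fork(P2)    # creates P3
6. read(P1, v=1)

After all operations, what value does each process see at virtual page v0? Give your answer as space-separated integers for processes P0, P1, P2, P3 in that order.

Answer: 40 40 40 40

Derivation:
Op 1: fork(P0) -> P1. 2 ppages; refcounts: pp0:2 pp1:2
Op 2: write(P0, v1, 112). refcount(pp1)=2>1 -> COPY to pp2. 3 ppages; refcounts: pp0:2 pp1:1 pp2:1
Op 3: write(P1, v1, 153). refcount(pp1)=1 -> write in place. 3 ppages; refcounts: pp0:2 pp1:1 pp2:1
Op 4: fork(P1) -> P2. 3 ppages; refcounts: pp0:3 pp1:2 pp2:1
Op 5: fork(P2) -> P3. 3 ppages; refcounts: pp0:4 pp1:3 pp2:1
Op 6: read(P1, v1) -> 153. No state change.
P0: v0 -> pp0 = 40
P1: v0 -> pp0 = 40
P2: v0 -> pp0 = 40
P3: v0 -> pp0 = 40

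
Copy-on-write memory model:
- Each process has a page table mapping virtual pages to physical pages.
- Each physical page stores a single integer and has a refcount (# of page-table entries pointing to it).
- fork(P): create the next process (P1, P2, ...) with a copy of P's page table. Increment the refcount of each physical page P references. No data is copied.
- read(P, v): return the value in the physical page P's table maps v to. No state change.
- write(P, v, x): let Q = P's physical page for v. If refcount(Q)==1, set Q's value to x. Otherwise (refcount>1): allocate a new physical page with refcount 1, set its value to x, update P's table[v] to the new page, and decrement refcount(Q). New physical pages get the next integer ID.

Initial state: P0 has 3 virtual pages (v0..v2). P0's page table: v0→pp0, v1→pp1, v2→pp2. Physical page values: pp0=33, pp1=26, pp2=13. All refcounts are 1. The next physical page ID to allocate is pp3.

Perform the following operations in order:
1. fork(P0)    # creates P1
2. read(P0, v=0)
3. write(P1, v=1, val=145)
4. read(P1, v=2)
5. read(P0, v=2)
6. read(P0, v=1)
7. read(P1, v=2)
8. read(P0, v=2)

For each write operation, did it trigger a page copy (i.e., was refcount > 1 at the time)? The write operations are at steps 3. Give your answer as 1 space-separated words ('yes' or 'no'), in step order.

Op 1: fork(P0) -> P1. 3 ppages; refcounts: pp0:2 pp1:2 pp2:2
Op 2: read(P0, v0) -> 33. No state change.
Op 3: write(P1, v1, 145). refcount(pp1)=2>1 -> COPY to pp3. 4 ppages; refcounts: pp0:2 pp1:1 pp2:2 pp3:1
Op 4: read(P1, v2) -> 13. No state change.
Op 5: read(P0, v2) -> 13. No state change.
Op 6: read(P0, v1) -> 26. No state change.
Op 7: read(P1, v2) -> 13. No state change.
Op 8: read(P0, v2) -> 13. No state change.

yes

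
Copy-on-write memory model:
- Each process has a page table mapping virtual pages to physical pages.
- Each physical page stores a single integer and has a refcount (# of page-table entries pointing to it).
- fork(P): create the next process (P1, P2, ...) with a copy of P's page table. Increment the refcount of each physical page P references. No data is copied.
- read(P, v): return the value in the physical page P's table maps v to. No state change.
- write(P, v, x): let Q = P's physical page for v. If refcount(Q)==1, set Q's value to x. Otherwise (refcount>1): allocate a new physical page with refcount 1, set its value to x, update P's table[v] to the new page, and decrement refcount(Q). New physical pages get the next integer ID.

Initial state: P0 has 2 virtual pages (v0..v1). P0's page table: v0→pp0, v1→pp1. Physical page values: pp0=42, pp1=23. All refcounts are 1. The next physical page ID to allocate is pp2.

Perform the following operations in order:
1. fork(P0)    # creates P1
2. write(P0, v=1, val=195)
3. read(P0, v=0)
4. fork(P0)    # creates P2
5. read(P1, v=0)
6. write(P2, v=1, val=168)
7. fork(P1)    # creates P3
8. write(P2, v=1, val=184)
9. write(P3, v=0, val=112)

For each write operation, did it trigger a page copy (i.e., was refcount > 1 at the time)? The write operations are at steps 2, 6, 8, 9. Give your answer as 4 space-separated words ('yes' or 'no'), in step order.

Op 1: fork(P0) -> P1. 2 ppages; refcounts: pp0:2 pp1:2
Op 2: write(P0, v1, 195). refcount(pp1)=2>1 -> COPY to pp2. 3 ppages; refcounts: pp0:2 pp1:1 pp2:1
Op 3: read(P0, v0) -> 42. No state change.
Op 4: fork(P0) -> P2. 3 ppages; refcounts: pp0:3 pp1:1 pp2:2
Op 5: read(P1, v0) -> 42. No state change.
Op 6: write(P2, v1, 168). refcount(pp2)=2>1 -> COPY to pp3. 4 ppages; refcounts: pp0:3 pp1:1 pp2:1 pp3:1
Op 7: fork(P1) -> P3. 4 ppages; refcounts: pp0:4 pp1:2 pp2:1 pp3:1
Op 8: write(P2, v1, 184). refcount(pp3)=1 -> write in place. 4 ppages; refcounts: pp0:4 pp1:2 pp2:1 pp3:1
Op 9: write(P3, v0, 112). refcount(pp0)=4>1 -> COPY to pp4. 5 ppages; refcounts: pp0:3 pp1:2 pp2:1 pp3:1 pp4:1

yes yes no yes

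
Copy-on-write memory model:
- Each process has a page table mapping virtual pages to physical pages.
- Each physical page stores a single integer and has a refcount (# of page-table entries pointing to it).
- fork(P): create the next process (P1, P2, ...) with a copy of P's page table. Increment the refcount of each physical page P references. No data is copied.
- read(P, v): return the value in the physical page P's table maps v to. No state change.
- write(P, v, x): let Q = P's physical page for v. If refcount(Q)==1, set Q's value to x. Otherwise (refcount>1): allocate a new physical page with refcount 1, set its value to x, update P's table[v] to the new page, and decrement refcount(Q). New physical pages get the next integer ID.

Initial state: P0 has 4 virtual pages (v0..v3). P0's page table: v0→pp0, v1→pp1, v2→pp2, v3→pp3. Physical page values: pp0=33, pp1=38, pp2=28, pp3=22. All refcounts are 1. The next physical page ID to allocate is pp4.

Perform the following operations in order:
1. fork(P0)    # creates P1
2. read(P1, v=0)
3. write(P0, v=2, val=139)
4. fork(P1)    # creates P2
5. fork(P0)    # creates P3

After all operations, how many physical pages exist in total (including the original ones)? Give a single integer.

Op 1: fork(P0) -> P1. 4 ppages; refcounts: pp0:2 pp1:2 pp2:2 pp3:2
Op 2: read(P1, v0) -> 33. No state change.
Op 3: write(P0, v2, 139). refcount(pp2)=2>1 -> COPY to pp4. 5 ppages; refcounts: pp0:2 pp1:2 pp2:1 pp3:2 pp4:1
Op 4: fork(P1) -> P2. 5 ppages; refcounts: pp0:3 pp1:3 pp2:2 pp3:3 pp4:1
Op 5: fork(P0) -> P3. 5 ppages; refcounts: pp0:4 pp1:4 pp2:2 pp3:4 pp4:2

Answer: 5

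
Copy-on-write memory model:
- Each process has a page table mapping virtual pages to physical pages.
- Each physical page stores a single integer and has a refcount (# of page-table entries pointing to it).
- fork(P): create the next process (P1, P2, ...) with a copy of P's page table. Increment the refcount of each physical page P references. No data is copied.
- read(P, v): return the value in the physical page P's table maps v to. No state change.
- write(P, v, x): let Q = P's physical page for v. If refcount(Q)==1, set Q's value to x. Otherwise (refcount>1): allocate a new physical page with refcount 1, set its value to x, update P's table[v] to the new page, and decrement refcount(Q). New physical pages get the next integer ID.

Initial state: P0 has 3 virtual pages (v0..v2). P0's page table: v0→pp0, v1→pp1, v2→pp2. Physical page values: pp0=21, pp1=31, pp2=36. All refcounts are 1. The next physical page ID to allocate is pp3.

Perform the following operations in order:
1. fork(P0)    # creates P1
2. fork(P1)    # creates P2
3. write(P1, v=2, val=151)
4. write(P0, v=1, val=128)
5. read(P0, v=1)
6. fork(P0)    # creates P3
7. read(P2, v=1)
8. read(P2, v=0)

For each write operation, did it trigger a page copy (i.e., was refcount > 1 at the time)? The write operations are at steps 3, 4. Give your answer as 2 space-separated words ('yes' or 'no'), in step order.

Op 1: fork(P0) -> P1. 3 ppages; refcounts: pp0:2 pp1:2 pp2:2
Op 2: fork(P1) -> P2. 3 ppages; refcounts: pp0:3 pp1:3 pp2:3
Op 3: write(P1, v2, 151). refcount(pp2)=3>1 -> COPY to pp3. 4 ppages; refcounts: pp0:3 pp1:3 pp2:2 pp3:1
Op 4: write(P0, v1, 128). refcount(pp1)=3>1 -> COPY to pp4. 5 ppages; refcounts: pp0:3 pp1:2 pp2:2 pp3:1 pp4:1
Op 5: read(P0, v1) -> 128. No state change.
Op 6: fork(P0) -> P3. 5 ppages; refcounts: pp0:4 pp1:2 pp2:3 pp3:1 pp4:2
Op 7: read(P2, v1) -> 31. No state change.
Op 8: read(P2, v0) -> 21. No state change.

yes yes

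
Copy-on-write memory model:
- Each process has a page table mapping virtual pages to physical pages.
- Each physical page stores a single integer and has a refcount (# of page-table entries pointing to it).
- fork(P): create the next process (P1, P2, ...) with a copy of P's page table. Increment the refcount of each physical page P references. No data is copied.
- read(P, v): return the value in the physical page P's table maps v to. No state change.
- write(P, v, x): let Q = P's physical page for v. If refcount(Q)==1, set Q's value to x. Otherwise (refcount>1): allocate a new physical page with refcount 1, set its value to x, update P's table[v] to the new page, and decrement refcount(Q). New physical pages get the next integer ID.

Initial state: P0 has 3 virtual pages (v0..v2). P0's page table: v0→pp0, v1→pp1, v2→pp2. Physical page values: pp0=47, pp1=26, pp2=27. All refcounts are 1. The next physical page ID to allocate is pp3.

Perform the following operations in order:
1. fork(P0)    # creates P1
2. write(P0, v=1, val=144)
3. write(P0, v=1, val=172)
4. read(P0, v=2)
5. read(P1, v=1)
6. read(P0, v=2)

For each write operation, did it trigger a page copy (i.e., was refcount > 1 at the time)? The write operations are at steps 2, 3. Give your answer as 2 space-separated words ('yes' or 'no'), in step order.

Op 1: fork(P0) -> P1. 3 ppages; refcounts: pp0:2 pp1:2 pp2:2
Op 2: write(P0, v1, 144). refcount(pp1)=2>1 -> COPY to pp3. 4 ppages; refcounts: pp0:2 pp1:1 pp2:2 pp3:1
Op 3: write(P0, v1, 172). refcount(pp3)=1 -> write in place. 4 ppages; refcounts: pp0:2 pp1:1 pp2:2 pp3:1
Op 4: read(P0, v2) -> 27. No state change.
Op 5: read(P1, v1) -> 26. No state change.
Op 6: read(P0, v2) -> 27. No state change.

yes no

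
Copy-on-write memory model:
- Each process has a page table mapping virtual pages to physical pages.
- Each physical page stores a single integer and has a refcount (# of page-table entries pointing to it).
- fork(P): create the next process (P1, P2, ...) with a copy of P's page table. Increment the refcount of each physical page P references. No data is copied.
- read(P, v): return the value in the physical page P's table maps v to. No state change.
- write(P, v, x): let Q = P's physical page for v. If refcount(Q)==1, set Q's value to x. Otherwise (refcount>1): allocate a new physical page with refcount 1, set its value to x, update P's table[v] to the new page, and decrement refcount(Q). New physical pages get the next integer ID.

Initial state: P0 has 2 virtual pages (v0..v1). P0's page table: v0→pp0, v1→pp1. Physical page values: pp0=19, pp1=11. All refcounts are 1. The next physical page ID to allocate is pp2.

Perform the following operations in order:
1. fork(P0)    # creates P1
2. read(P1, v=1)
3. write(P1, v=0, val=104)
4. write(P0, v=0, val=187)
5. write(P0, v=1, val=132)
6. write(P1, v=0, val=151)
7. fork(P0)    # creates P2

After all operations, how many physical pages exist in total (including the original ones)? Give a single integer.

Answer: 4

Derivation:
Op 1: fork(P0) -> P1. 2 ppages; refcounts: pp0:2 pp1:2
Op 2: read(P1, v1) -> 11. No state change.
Op 3: write(P1, v0, 104). refcount(pp0)=2>1 -> COPY to pp2. 3 ppages; refcounts: pp0:1 pp1:2 pp2:1
Op 4: write(P0, v0, 187). refcount(pp0)=1 -> write in place. 3 ppages; refcounts: pp0:1 pp1:2 pp2:1
Op 5: write(P0, v1, 132). refcount(pp1)=2>1 -> COPY to pp3. 4 ppages; refcounts: pp0:1 pp1:1 pp2:1 pp3:1
Op 6: write(P1, v0, 151). refcount(pp2)=1 -> write in place. 4 ppages; refcounts: pp0:1 pp1:1 pp2:1 pp3:1
Op 7: fork(P0) -> P2. 4 ppages; refcounts: pp0:2 pp1:1 pp2:1 pp3:2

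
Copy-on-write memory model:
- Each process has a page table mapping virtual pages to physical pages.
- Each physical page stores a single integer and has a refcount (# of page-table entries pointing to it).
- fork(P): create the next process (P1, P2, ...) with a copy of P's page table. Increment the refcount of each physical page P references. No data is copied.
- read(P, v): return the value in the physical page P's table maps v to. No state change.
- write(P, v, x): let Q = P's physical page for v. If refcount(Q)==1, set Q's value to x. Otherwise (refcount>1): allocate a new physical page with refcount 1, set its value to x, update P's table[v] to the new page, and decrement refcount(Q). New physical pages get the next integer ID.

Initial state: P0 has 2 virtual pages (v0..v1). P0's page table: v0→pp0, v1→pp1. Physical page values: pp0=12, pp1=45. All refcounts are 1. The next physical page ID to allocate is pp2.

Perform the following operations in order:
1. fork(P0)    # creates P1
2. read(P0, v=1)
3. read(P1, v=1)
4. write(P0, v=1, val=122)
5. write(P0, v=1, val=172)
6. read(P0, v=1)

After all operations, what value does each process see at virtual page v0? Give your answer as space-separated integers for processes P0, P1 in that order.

Op 1: fork(P0) -> P1. 2 ppages; refcounts: pp0:2 pp1:2
Op 2: read(P0, v1) -> 45. No state change.
Op 3: read(P1, v1) -> 45. No state change.
Op 4: write(P0, v1, 122). refcount(pp1)=2>1 -> COPY to pp2. 3 ppages; refcounts: pp0:2 pp1:1 pp2:1
Op 5: write(P0, v1, 172). refcount(pp2)=1 -> write in place. 3 ppages; refcounts: pp0:2 pp1:1 pp2:1
Op 6: read(P0, v1) -> 172. No state change.
P0: v0 -> pp0 = 12
P1: v0 -> pp0 = 12

Answer: 12 12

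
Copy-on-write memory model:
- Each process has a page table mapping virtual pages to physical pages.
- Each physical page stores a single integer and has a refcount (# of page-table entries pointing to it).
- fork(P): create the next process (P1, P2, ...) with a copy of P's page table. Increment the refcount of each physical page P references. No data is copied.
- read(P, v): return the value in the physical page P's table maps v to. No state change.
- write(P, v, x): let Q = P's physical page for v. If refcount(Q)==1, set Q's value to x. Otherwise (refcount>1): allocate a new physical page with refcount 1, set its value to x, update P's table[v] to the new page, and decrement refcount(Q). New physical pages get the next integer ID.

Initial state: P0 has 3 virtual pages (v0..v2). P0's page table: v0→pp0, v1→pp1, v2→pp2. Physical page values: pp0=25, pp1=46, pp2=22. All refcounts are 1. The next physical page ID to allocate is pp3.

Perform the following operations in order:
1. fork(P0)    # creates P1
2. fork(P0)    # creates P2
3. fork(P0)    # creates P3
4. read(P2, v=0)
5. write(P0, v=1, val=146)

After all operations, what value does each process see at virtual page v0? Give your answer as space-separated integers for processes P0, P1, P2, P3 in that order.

Op 1: fork(P0) -> P1. 3 ppages; refcounts: pp0:2 pp1:2 pp2:2
Op 2: fork(P0) -> P2. 3 ppages; refcounts: pp0:3 pp1:3 pp2:3
Op 3: fork(P0) -> P3. 3 ppages; refcounts: pp0:4 pp1:4 pp2:4
Op 4: read(P2, v0) -> 25. No state change.
Op 5: write(P0, v1, 146). refcount(pp1)=4>1 -> COPY to pp3. 4 ppages; refcounts: pp0:4 pp1:3 pp2:4 pp3:1
P0: v0 -> pp0 = 25
P1: v0 -> pp0 = 25
P2: v0 -> pp0 = 25
P3: v0 -> pp0 = 25

Answer: 25 25 25 25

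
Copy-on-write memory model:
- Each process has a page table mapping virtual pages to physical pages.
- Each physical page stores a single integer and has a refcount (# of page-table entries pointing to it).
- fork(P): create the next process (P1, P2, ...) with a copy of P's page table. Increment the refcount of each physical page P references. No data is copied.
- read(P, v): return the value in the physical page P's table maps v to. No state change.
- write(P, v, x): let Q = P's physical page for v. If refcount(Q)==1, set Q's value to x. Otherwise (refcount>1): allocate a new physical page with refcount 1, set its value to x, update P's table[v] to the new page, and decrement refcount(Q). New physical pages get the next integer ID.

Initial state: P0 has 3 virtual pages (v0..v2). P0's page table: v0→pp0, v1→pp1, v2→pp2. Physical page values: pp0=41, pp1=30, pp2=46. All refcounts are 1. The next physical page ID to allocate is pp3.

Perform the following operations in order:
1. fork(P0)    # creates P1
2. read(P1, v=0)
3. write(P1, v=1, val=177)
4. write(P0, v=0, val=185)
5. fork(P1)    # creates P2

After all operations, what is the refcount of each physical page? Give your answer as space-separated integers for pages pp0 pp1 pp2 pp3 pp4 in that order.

Op 1: fork(P0) -> P1. 3 ppages; refcounts: pp0:2 pp1:2 pp2:2
Op 2: read(P1, v0) -> 41. No state change.
Op 3: write(P1, v1, 177). refcount(pp1)=2>1 -> COPY to pp3. 4 ppages; refcounts: pp0:2 pp1:1 pp2:2 pp3:1
Op 4: write(P0, v0, 185). refcount(pp0)=2>1 -> COPY to pp4. 5 ppages; refcounts: pp0:1 pp1:1 pp2:2 pp3:1 pp4:1
Op 5: fork(P1) -> P2. 5 ppages; refcounts: pp0:2 pp1:1 pp2:3 pp3:2 pp4:1

Answer: 2 1 3 2 1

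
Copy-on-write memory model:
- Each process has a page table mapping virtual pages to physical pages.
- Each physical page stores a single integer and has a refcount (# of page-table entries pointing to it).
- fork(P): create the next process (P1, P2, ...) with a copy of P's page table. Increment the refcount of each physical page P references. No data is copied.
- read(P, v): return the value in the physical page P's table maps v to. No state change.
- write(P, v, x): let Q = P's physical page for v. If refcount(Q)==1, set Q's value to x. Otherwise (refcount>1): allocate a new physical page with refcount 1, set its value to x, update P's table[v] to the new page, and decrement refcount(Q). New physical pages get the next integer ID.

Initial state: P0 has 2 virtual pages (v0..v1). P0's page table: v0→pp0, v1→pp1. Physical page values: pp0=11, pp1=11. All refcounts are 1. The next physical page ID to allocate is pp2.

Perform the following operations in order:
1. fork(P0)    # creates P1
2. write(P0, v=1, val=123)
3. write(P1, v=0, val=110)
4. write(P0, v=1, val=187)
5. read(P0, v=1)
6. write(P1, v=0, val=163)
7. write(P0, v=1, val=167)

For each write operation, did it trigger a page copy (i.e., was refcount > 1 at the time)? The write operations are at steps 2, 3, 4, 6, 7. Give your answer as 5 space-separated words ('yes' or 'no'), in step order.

Op 1: fork(P0) -> P1. 2 ppages; refcounts: pp0:2 pp1:2
Op 2: write(P0, v1, 123). refcount(pp1)=2>1 -> COPY to pp2. 3 ppages; refcounts: pp0:2 pp1:1 pp2:1
Op 3: write(P1, v0, 110). refcount(pp0)=2>1 -> COPY to pp3. 4 ppages; refcounts: pp0:1 pp1:1 pp2:1 pp3:1
Op 4: write(P0, v1, 187). refcount(pp2)=1 -> write in place. 4 ppages; refcounts: pp0:1 pp1:1 pp2:1 pp3:1
Op 5: read(P0, v1) -> 187. No state change.
Op 6: write(P1, v0, 163). refcount(pp3)=1 -> write in place. 4 ppages; refcounts: pp0:1 pp1:1 pp2:1 pp3:1
Op 7: write(P0, v1, 167). refcount(pp2)=1 -> write in place. 4 ppages; refcounts: pp0:1 pp1:1 pp2:1 pp3:1

yes yes no no no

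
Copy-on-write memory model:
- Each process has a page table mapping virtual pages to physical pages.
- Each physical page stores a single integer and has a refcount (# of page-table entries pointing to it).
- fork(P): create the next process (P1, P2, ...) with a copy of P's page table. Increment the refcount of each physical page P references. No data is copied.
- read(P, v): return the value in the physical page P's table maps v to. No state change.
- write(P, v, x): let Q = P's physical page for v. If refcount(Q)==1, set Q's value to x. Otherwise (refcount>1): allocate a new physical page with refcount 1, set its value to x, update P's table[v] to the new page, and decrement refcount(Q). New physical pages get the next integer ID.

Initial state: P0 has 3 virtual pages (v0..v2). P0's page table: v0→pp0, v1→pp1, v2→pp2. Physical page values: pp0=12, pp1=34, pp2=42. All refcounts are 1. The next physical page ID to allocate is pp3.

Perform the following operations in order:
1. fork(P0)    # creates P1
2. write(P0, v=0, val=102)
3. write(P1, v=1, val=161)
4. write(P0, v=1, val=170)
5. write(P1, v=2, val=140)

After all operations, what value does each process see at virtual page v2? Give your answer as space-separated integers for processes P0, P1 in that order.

Answer: 42 140

Derivation:
Op 1: fork(P0) -> P1. 3 ppages; refcounts: pp0:2 pp1:2 pp2:2
Op 2: write(P0, v0, 102). refcount(pp0)=2>1 -> COPY to pp3. 4 ppages; refcounts: pp0:1 pp1:2 pp2:2 pp3:1
Op 3: write(P1, v1, 161). refcount(pp1)=2>1 -> COPY to pp4. 5 ppages; refcounts: pp0:1 pp1:1 pp2:2 pp3:1 pp4:1
Op 4: write(P0, v1, 170). refcount(pp1)=1 -> write in place. 5 ppages; refcounts: pp0:1 pp1:1 pp2:2 pp3:1 pp4:1
Op 5: write(P1, v2, 140). refcount(pp2)=2>1 -> COPY to pp5. 6 ppages; refcounts: pp0:1 pp1:1 pp2:1 pp3:1 pp4:1 pp5:1
P0: v2 -> pp2 = 42
P1: v2 -> pp5 = 140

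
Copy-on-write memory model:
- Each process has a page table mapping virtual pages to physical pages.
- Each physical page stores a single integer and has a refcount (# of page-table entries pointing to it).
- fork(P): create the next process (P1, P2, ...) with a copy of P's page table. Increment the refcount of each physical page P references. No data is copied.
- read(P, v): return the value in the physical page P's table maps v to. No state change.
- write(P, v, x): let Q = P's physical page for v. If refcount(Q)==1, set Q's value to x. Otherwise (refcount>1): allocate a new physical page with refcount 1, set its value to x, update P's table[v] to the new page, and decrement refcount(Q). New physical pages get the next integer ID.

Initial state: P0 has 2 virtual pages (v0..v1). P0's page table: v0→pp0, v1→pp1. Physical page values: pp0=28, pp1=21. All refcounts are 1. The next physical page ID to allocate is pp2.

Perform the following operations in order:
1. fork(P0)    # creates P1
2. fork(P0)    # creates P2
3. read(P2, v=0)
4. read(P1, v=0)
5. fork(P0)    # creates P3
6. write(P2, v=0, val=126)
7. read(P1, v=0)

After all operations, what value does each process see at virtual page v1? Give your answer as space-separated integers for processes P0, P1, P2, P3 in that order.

Answer: 21 21 21 21

Derivation:
Op 1: fork(P0) -> P1. 2 ppages; refcounts: pp0:2 pp1:2
Op 2: fork(P0) -> P2. 2 ppages; refcounts: pp0:3 pp1:3
Op 3: read(P2, v0) -> 28. No state change.
Op 4: read(P1, v0) -> 28. No state change.
Op 5: fork(P0) -> P3. 2 ppages; refcounts: pp0:4 pp1:4
Op 6: write(P2, v0, 126). refcount(pp0)=4>1 -> COPY to pp2. 3 ppages; refcounts: pp0:3 pp1:4 pp2:1
Op 7: read(P1, v0) -> 28. No state change.
P0: v1 -> pp1 = 21
P1: v1 -> pp1 = 21
P2: v1 -> pp1 = 21
P3: v1 -> pp1 = 21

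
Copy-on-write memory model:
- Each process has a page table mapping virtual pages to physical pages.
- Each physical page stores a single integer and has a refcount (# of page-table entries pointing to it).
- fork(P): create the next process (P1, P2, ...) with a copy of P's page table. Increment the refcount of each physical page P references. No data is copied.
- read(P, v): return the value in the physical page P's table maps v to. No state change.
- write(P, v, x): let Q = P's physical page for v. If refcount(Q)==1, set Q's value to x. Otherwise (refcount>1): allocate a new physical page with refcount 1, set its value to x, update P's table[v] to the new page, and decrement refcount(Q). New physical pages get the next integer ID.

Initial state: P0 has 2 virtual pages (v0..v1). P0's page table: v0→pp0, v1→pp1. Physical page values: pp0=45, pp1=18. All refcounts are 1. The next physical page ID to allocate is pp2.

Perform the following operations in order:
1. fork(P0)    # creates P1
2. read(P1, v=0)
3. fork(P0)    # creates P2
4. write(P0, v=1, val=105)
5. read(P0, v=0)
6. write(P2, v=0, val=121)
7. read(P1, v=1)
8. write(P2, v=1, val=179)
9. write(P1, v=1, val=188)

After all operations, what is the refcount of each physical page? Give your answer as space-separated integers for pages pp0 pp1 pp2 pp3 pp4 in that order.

Answer: 2 1 1 1 1

Derivation:
Op 1: fork(P0) -> P1. 2 ppages; refcounts: pp0:2 pp1:2
Op 2: read(P1, v0) -> 45. No state change.
Op 3: fork(P0) -> P2. 2 ppages; refcounts: pp0:3 pp1:3
Op 4: write(P0, v1, 105). refcount(pp1)=3>1 -> COPY to pp2. 3 ppages; refcounts: pp0:3 pp1:2 pp2:1
Op 5: read(P0, v0) -> 45. No state change.
Op 6: write(P2, v0, 121). refcount(pp0)=3>1 -> COPY to pp3. 4 ppages; refcounts: pp0:2 pp1:2 pp2:1 pp3:1
Op 7: read(P1, v1) -> 18. No state change.
Op 8: write(P2, v1, 179). refcount(pp1)=2>1 -> COPY to pp4. 5 ppages; refcounts: pp0:2 pp1:1 pp2:1 pp3:1 pp4:1
Op 9: write(P1, v1, 188). refcount(pp1)=1 -> write in place. 5 ppages; refcounts: pp0:2 pp1:1 pp2:1 pp3:1 pp4:1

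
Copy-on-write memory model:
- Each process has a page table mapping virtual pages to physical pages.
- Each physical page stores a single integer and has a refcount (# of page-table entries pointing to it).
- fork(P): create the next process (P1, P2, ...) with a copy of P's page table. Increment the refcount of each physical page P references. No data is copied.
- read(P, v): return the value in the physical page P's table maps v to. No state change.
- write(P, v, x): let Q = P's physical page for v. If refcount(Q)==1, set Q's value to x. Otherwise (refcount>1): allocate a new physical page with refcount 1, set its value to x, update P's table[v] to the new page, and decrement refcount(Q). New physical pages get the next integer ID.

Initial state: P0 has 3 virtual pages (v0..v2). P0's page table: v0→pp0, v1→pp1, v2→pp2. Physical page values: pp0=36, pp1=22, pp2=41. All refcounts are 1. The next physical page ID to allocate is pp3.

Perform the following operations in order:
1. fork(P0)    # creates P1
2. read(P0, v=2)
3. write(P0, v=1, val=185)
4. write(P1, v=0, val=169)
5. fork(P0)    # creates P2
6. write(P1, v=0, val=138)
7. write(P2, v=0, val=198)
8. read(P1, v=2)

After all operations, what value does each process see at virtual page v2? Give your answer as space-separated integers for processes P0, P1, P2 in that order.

Op 1: fork(P0) -> P1. 3 ppages; refcounts: pp0:2 pp1:2 pp2:2
Op 2: read(P0, v2) -> 41. No state change.
Op 3: write(P0, v1, 185). refcount(pp1)=2>1 -> COPY to pp3. 4 ppages; refcounts: pp0:2 pp1:1 pp2:2 pp3:1
Op 4: write(P1, v0, 169). refcount(pp0)=2>1 -> COPY to pp4. 5 ppages; refcounts: pp0:1 pp1:1 pp2:2 pp3:1 pp4:1
Op 5: fork(P0) -> P2. 5 ppages; refcounts: pp0:2 pp1:1 pp2:3 pp3:2 pp4:1
Op 6: write(P1, v0, 138). refcount(pp4)=1 -> write in place. 5 ppages; refcounts: pp0:2 pp1:1 pp2:3 pp3:2 pp4:1
Op 7: write(P2, v0, 198). refcount(pp0)=2>1 -> COPY to pp5. 6 ppages; refcounts: pp0:1 pp1:1 pp2:3 pp3:2 pp4:1 pp5:1
Op 8: read(P1, v2) -> 41. No state change.
P0: v2 -> pp2 = 41
P1: v2 -> pp2 = 41
P2: v2 -> pp2 = 41

Answer: 41 41 41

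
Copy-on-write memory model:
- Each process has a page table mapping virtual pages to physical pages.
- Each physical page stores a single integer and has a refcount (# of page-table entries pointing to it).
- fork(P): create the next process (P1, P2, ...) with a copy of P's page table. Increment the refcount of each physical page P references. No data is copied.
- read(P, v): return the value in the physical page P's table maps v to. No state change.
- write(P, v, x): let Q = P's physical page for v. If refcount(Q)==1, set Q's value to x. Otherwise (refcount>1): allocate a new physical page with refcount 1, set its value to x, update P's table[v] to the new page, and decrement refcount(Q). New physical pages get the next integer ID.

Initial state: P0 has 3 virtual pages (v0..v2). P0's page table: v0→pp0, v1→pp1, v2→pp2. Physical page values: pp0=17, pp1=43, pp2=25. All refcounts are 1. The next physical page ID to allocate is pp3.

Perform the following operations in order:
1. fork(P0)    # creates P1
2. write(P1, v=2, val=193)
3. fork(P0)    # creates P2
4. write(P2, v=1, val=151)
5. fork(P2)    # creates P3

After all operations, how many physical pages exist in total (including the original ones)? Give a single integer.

Op 1: fork(P0) -> P1. 3 ppages; refcounts: pp0:2 pp1:2 pp2:2
Op 2: write(P1, v2, 193). refcount(pp2)=2>1 -> COPY to pp3. 4 ppages; refcounts: pp0:2 pp1:2 pp2:1 pp3:1
Op 3: fork(P0) -> P2. 4 ppages; refcounts: pp0:3 pp1:3 pp2:2 pp3:1
Op 4: write(P2, v1, 151). refcount(pp1)=3>1 -> COPY to pp4. 5 ppages; refcounts: pp0:3 pp1:2 pp2:2 pp3:1 pp4:1
Op 5: fork(P2) -> P3. 5 ppages; refcounts: pp0:4 pp1:2 pp2:3 pp3:1 pp4:2

Answer: 5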